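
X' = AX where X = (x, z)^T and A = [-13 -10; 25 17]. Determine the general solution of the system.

Coefficient matrix A = [[-13, -10], [25, 17]].
Characteristic polynomial det(A - λI) = λ^2 - 4λ + 29 = 0.
Eigenvalues λ = 2 ± 5i (complex conjugate pair).
For λ=2+5i: an eigenvector is (-1,2) - i(-1,1) = (-1 + i, 2 - i).
A real fundamental pair from Re and Im of e^((2+5i)t)v: X_1 = e^(2t)(cos(5t)·(-1,2) + sin(5t)·(-1,1)), X_2 = e^(2t)(sin(5t)·(-1,2) - cos(5t)·(-1,1)).
General solution: c_1X_1 + c_2X_2.

x(t) = -c_1e^(2t)sin(5t) - c_1e^(2t)cos(5t) - c_2e^(2t)sin(5t) + c_2e^(2t)cos(5t), z(t) = c_1e^(2t)sin(5t) + 2c_1e^(2t)cos(5t) + 2c_2e^(2t)sin(5t) - c_2e^(2t)cos(5t)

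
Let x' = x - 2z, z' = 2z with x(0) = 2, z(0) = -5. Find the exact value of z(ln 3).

A = [[1,-2],[0,2]]; eigenvalues λ = 1, 2.
Eigenvectors: (1,0) for λ=1, (2,-1) for λ=2.
From the initial condition, c_1 = -8, c_2 = 5.
z(ln 3) = (-8)(3^1)(0) + (5)(3^2)(-1) = -45.

-45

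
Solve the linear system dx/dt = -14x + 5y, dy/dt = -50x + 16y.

Coefficient matrix A = [[-14, 5], [-50, 16]].
Characteristic polynomial det(A - λI) = λ^2 - 2λ + 26 = 0.
Eigenvalues λ = 1 ± 5i (complex conjugate pair).
For λ=1+5i: an eigenvector is (0,-1) - i(-1,-3) = (0 + i, -1 + 3i).
A real fundamental pair from Re and Im of e^((1+5i)t)v: X_1 = e^(t)(cos(5t)·(0,-1) + sin(5t)·(-1,-3)), X_2 = e^(t)(sin(5t)·(0,-1) - cos(5t)·(-1,-3)).
General solution: c_1X_1 + c_2X_2.

x(t) = -c_1e^(t)sin(5t) + c_2e^(t)cos(5t), y(t) = -3c_1e^(t)sin(5t) - c_1e^(t)cos(5t) - c_2e^(t)sin(5t) + 3c_2e^(t)cos(5t)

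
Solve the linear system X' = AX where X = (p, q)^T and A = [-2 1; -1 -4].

p(t) = C_1e^(-3t) + C_2te^(-3t) - C_2e^(-3t), q(t) = -C_1e^(-3t) - C_2te^(-3t) + 2C_2e^(-3t)

Coefficient matrix A = [[-2, 1], [-1, -4]].
Characteristic polynomial det(A - λI) = λ^2 + 6λ + 9 = 0.
Single eigenvalue λ = -3 with algebraic multiplicity 2.
Eigenvector v = (1,-1); generalized eigenvector w with (A-λI)w=v is (-1,2).
General solution: e^(-3t)[C_1·v + C_2·(t·v + w)].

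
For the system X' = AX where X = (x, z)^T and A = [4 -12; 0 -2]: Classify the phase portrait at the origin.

A = [[4,-12],[0,-2]]; det(A-λI) = λ^2 - 2λ - 8.
λ = 4, -2: opposite signs.

saddle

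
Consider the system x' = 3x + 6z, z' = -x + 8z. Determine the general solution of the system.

x(t) = -3C_1e^(5t) - 2C_2e^(6t), z(t) = -C_1e^(5t) - C_2e^(6t)

Coefficient matrix A = [[3, 6], [-1, 8]].
Characteristic polynomial det(A - λI) = λ^2 - 11λ + 30 = 0.
Eigenvalues λ = 5, 6.
For λ=5: (A-λI) row 1 is [-2, 6], so an eigenvector is (-3, -1).
For λ=6: (A-λI) row 1 is [-3, 6], so an eigenvector is (-2, -1).
General solution: C_1e^(5t)(-3,-1) + C_2e^(6t)(-2,-1).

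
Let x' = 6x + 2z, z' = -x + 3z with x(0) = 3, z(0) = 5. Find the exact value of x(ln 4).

A = [[6,2],[-1,3]]; eigenvalues λ = 5, 4.
Eigenvectors: (-2,1) for λ=5, (1,-1) for λ=4.
From the initial condition, c_1 = -8, c_2 = -13.
x(ln 4) = (-8)(4^5)(-2) + (-13)(4^4)(1) = 13056.

13056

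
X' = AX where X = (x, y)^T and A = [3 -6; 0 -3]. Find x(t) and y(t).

Coefficient matrix A = [[3, -6], [0, -3]].
Characteristic polynomial det(A - λI) = λ^2 - 9 = 0.
Eigenvalues λ = 3, -3.
For λ=3: (A-λI) row 1 is [0, -6], so an eigenvector is (-1, 0).
For λ=-3: (A-λI) row 1 is [6, -6], so an eigenvector is (1, 1).
General solution: K_1e^(3t)(-1,0) + K_2e^(-3t)(1,1).

x(t) = -K_1e^(3t) + K_2e^(-3t), y(t) = K_2e^(-3t)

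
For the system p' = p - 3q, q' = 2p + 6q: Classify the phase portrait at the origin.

A = [[1,-3],[2,6]]; det(A-λI) = λ^2 - 7λ + 12.
λ = 3, 4: both positive.

unstable node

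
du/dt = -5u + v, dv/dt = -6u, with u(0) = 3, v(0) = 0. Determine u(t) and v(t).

u(t) = -6e^(-2t) + 9e^(-3t), v(t) = -18e^(-2t) + 18e^(-3t)

Coefficient matrix A = [[-5, 1], [-6, 0]].
Characteristic polynomial det(A - λI) = λ^2 + 5λ + 6 = 0.
Eigenvalues λ = -3, -2.
For λ=-3: (A-λI) row 1 is [-2, 1], so an eigenvector is (-1, -2).
For λ=-2: (A-λI) row 1 is [-3, 1], so an eigenvector is (-1, -3).
General solution: K_1e^(-3t)(-1,-2) + K_2e^(-2t)(-1,-3).
Applying u(0)=3, v(0)=0 gives K_1=-9, K_2=6.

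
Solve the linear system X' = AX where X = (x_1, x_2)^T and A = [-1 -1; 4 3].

x_1(t) = -C_1e^(t) - C_2te^(t) - C_2e^(t), x_2(t) = 2C_1e^(t) + 2C_2te^(t) + 3C_2e^(t)

Coefficient matrix A = [[-1, -1], [4, 3]].
Characteristic polynomial det(A - λI) = λ^2 - 2λ + 1 = 0.
Single eigenvalue λ = 1 with algebraic multiplicity 2.
Eigenvector v = (-1,2); generalized eigenvector w with (A-λI)w=v is (-1,3).
General solution: e^(t)[C_1·v + C_2·(t·v + w)].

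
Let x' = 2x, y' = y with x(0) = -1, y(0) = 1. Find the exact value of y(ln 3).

3

A = [[2,0],[0,1]]; eigenvalues λ = 1, 2.
Eigenvectors: (0,1) for λ=1, (-1,0) for λ=2.
From the initial condition, c_1 = 1, c_2 = 1.
y(ln 3) = (1)(3^1)(1) + (1)(3^2)(0) = 3.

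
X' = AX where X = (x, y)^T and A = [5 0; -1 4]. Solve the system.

Coefficient matrix A = [[5, 0], [-1, 4]].
Characteristic polynomial det(A - λI) = λ^2 - 9λ + 20 = 0.
Eigenvalues λ = 4, 5.
For λ=4: (A-λI) row 1 is [1, 0], so an eigenvector is (0, -1).
For λ=5: (A-λI) row 2 is [-1, -1], so an eigenvector is (-1, 1).
General solution: K_1e^(4t)(0,-1) + K_2e^(5t)(-1,1).

x(t) = -K_2e^(5t), y(t) = -K_1e^(4t) + K_2e^(5t)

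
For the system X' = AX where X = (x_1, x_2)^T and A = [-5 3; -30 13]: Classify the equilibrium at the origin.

A = [[-5,3],[-30,13]]; det(A-λI) = λ^2 - 8λ + 25.
λ = 4 ± 3i: positive real part.

unstable spiral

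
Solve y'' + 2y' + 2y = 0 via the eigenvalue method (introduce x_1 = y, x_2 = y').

Let x_1 = y, x_2 = y'. Then x_1' = x_2 and x_2' = -2x_1 - 2x_2.
A = [[0,1],[-2,-2]]; det(A-λI) = λ^2 + 2λ + 2.
Eigenvalues λ = -1 ± i.

y(t) = K_1e^(-t)cos(t) + K_2e^(-t)sin(t)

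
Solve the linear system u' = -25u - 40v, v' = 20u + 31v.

u(t) = c_1e^(3t)sin(4t) - 3c_1e^(3t)cos(4t) - 3c_2e^(3t)sin(4t) - c_2e^(3t)cos(4t), v(t) = -c_1e^(3t)sin(4t) + 2c_1e^(3t)cos(4t) + 2c_2e^(3t)sin(4t) + c_2e^(3t)cos(4t)

Coefficient matrix A = [[-25, -40], [20, 31]].
Characteristic polynomial det(A - λI) = λ^2 - 6λ + 25 = 0.
Eigenvalues λ = 3 ± 4i (complex conjugate pair).
For λ=3+4i: an eigenvector is (-3,2) - i(1,-1) = (-3 - i, 2 + i).
A real fundamental pair from Re and Im of e^((3+4i)t)v: X_1 = e^(3t)(cos(4t)·(-3,2) + sin(4t)·(1,-1)), X_2 = e^(3t)(sin(4t)·(-3,2) - cos(4t)·(1,-1)).
General solution: c_1X_1 + c_2X_2.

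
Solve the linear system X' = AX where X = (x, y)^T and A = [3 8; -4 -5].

x(t) = C_1e^(-t)sin(4t) + C_1e^(-t)cos(4t) + C_2e^(-t)sin(4t) - C_2e^(-t)cos(4t), y(t) = -C_1e^(-t)sin(4t) + C_2e^(-t)cos(4t)

Coefficient matrix A = [[3, 8], [-4, -5]].
Characteristic polynomial det(A - λI) = λ^2 + 2λ + 17 = 0.
Eigenvalues λ = -1 ± 4i (complex conjugate pair).
For λ=-1+4i: an eigenvector is (1,0) - i(1,-1) = (1 - i, 0 + i).
A real fundamental pair from Re and Im of e^((-1+4i)t)v: X_1 = e^(-t)(cos(4t)·(1,0) + sin(4t)·(1,-1)), X_2 = e^(-t)(sin(4t)·(1,0) - cos(4t)·(1,-1)).
General solution: C_1X_1 + C_2X_2.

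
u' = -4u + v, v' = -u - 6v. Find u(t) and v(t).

Coefficient matrix A = [[-4, 1], [-1, -6]].
Characteristic polynomial det(A - λI) = λ^2 + 10λ + 25 = 0.
Single eigenvalue λ = -5 with algebraic multiplicity 2.
Eigenvector v = (1,-1); generalized eigenvector w with (A-λI)w=v is (1,0).
General solution: e^(-5t)[K_1·v + K_2·(t·v + w)].

u(t) = K_1e^(-5t) + K_2te^(-5t) + K_2e^(-5t), v(t) = -K_1e^(-5t) - K_2te^(-5t)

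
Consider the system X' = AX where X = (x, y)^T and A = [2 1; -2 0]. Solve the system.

Coefficient matrix A = [[2, 1], [-2, 0]].
Characteristic polynomial det(A - λI) = λ^2 - 2λ + 2 = 0.
Eigenvalues λ = 1 ± i (complex conjugate pair).
For λ=1+i: an eigenvector is (-1,1) - i(0,1) = (-1, 1 - i).
A real fundamental pair from Re and Im of e^((1+i)t)v: X_1 = e^(t)(cos(t)·(-1,1) + sin(t)·(0,1)), X_2 = e^(t)(sin(t)·(-1,1) - cos(t)·(0,1)).
General solution: c_1X_1 + c_2X_2.

x(t) = -c_1e^(t)cos(t) - c_2e^(t)sin(t), y(t) = c_1e^(t)sin(t) + c_1e^(t)cos(t) + c_2e^(t)sin(t) - c_2e^(t)cos(t)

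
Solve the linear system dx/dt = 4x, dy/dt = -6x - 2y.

x(t) = -C_2e^(4t), y(t) = C_1e^(-2t) + C_2e^(4t)

Coefficient matrix A = [[4, 0], [-6, -2]].
Characteristic polynomial det(A - λI) = λ^2 - 2λ - 8 = 0.
Eigenvalues λ = -2, 4.
For λ=-2: (A-λI) row 1 is [6, 0], so an eigenvector is (0, 1).
For λ=4: (A-λI) row 2 is [-6, -6], so an eigenvector is (-1, 1).
General solution: C_1e^(-2t)(0,1) + C_2e^(4t)(-1,1).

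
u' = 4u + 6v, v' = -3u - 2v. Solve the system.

u(t) = -C_1e^(t)sin(3t) - C_1e^(t)cos(3t) - C_2e^(t)sin(3t) + C_2e^(t)cos(3t), v(t) = C_1e^(t)sin(3t) - C_2e^(t)cos(3t)

Coefficient matrix A = [[4, 6], [-3, -2]].
Characteristic polynomial det(A - λI) = λ^2 - 2λ + 10 = 0.
Eigenvalues λ = 1 ± 3i (complex conjugate pair).
For λ=1+3i: an eigenvector is (-1,0) - i(-1,1) = (-1 + i, 0 - i).
A real fundamental pair from Re and Im of e^((1+3i)t)v: X_1 = e^(t)(cos(3t)·(-1,0) + sin(3t)·(-1,1)), X_2 = e^(t)(sin(3t)·(-1,0) - cos(3t)·(-1,1)).
General solution: C_1X_1 + C_2X_2.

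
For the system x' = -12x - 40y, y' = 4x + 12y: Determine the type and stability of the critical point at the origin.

center

A = [[-12,-40],[4,12]]; det(A-λI) = λ^2 + 16.
λ = 0 ± 4i: zero real part.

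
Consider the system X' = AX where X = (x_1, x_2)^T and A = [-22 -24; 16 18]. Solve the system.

Coefficient matrix A = [[-22, -24], [16, 18]].
Characteristic polynomial det(A - λI) = λ^2 + 4λ - 12 = 0.
Eigenvalues λ = -6, 2.
For λ=-6: (A-λI) row 1 is [-16, -24], so an eigenvector is (3, -2).
For λ=2: (A-λI) row 1 is [-24, -24], so an eigenvector is (-1, 1).
General solution: C_1e^(-6t)(3,-2) + C_2e^(2t)(-1,1).

x_1(t) = 3C_1e^(-6t) - C_2e^(2t), x_2(t) = -2C_1e^(-6t) + C_2e^(2t)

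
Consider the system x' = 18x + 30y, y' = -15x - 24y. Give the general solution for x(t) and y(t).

Coefficient matrix A = [[18, 30], [-15, -24]].
Characteristic polynomial det(A - λI) = λ^2 + 6λ + 18 = 0.
Eigenvalues λ = -3 ± 3i (complex conjugate pair).
For λ=-3+3i: an eigenvector is (3,-2) - i(1,-1) = (3 - i, -2 + i).
A real fundamental pair from Re and Im of e^((-3+3i)t)v: X_1 = e^(-3t)(cos(3t)·(3,-2) + sin(3t)·(1,-1)), X_2 = e^(-3t)(sin(3t)·(3,-2) - cos(3t)·(1,-1)).
General solution: c_1X_1 + c_2X_2.

x(t) = c_1e^(-3t)sin(3t) + 3c_1e^(-3t)cos(3t) + 3c_2e^(-3t)sin(3t) - c_2e^(-3t)cos(3t), y(t) = -c_1e^(-3t)sin(3t) - 2c_1e^(-3t)cos(3t) - 2c_2e^(-3t)sin(3t) + c_2e^(-3t)cos(3t)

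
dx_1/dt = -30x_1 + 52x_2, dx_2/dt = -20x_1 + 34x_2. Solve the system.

x_1(t) = -3c_1e^(2t)sin(4t) + 2c_1e^(2t)cos(4t) + 2c_2e^(2t)sin(4t) + 3c_2e^(2t)cos(4t), x_2(t) = -2c_1e^(2t)sin(4t) + c_1e^(2t)cos(4t) + c_2e^(2t)sin(4t) + 2c_2e^(2t)cos(4t)

Coefficient matrix A = [[-30, 52], [-20, 34]].
Characteristic polynomial det(A - λI) = λ^2 - 4λ + 20 = 0.
Eigenvalues λ = 2 ± 4i (complex conjugate pair).
For λ=2+4i: an eigenvector is (2,1) - i(-3,-2) = (2 + 3i, 1 + 2i).
A real fundamental pair from Re and Im of e^((2+4i)t)v: X_1 = e^(2t)(cos(4t)·(2,1) + sin(4t)·(-3,-2)), X_2 = e^(2t)(sin(4t)·(2,1) - cos(4t)·(-3,-2)).
General solution: c_1X_1 + c_2X_2.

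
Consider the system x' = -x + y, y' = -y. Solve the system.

Coefficient matrix A = [[-1, 1], [0, -1]].
Characteristic polynomial det(A - λI) = λ^2 + 2λ + 1 = 0.
Single eigenvalue λ = -1 with algebraic multiplicity 2.
Eigenvector v = (1,0); generalized eigenvector w with (A-λI)w=v is (-2,1).
General solution: e^(-t)[C_1·v + C_2·(t·v + w)].

x(t) = C_1e^(-t) + C_2te^(-t) - 2C_2e^(-t), y(t) = C_2e^(-t)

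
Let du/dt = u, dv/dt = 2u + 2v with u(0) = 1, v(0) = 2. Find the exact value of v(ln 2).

12

A = [[1,0],[2,2]]; eigenvalues λ = 2, 1.
Eigenvectors: (0,-1) for λ=2, (-1,2) for λ=1.
From the initial condition, c_1 = -4, c_2 = -1.
v(ln 2) = (-4)(2^2)(-1) + (-1)(2^1)(2) = 12.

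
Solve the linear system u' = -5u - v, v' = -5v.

Coefficient matrix A = [[-5, -1], [0, -5]].
Characteristic polynomial det(A - λI) = λ^2 + 10λ + 25 = 0.
Single eigenvalue λ = -5 with algebraic multiplicity 2.
Eigenvector v = (-1,0); generalized eigenvector w with (A-λI)w=v is (2,1).
General solution: e^(-5t)[C_1·v + C_2·(t·v + w)].

u(t) = -C_1e^(-5t) - C_2te^(-5t) + 2C_2e^(-5t), v(t) = C_2e^(-5t)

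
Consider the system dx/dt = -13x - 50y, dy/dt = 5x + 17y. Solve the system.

Coefficient matrix A = [[-13, -50], [5, 17]].
Characteristic polynomial det(A - λI) = λ^2 - 4λ + 29 = 0.
Eigenvalues λ = 2 ± 5i (complex conjugate pair).
For λ=2+5i: an eigenvector is (-1,0) - i(3,-1) = (-1 - 3i, 0 + i).
A real fundamental pair from Re and Im of e^((2+5i)t)v: X_1 = e^(2t)(cos(5t)·(-1,0) + sin(5t)·(3,-1)), X_2 = e^(2t)(sin(5t)·(-1,0) - cos(5t)·(3,-1)).
General solution: C_1X_1 + C_2X_2.

x(t) = 3C_1e^(2t)sin(5t) - C_1e^(2t)cos(5t) - C_2e^(2t)sin(5t) - 3C_2e^(2t)cos(5t), y(t) = -C_1e^(2t)sin(5t) + C_2e^(2t)cos(5t)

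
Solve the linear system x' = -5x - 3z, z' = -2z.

Coefficient matrix A = [[-5, -3], [0, -2]].
Characteristic polynomial det(A - λI) = λ^2 + 7λ + 10 = 0.
Eigenvalues λ = -2, -5.
For λ=-2: (A-λI) row 1 is [-3, -3], so an eigenvector is (1, -1).
For λ=-5: (A-λI) row 1 is [0, -3], so an eigenvector is (-1, 0).
General solution: K_1e^(-2t)(1,-1) + K_2e^(-5t)(-1,0).

x(t) = K_1e^(-2t) - K_2e^(-5t), z(t) = -K_1e^(-2t)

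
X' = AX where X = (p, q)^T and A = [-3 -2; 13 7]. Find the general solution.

Coefficient matrix A = [[-3, -2], [13, 7]].
Characteristic polynomial det(A - λI) = λ^2 - 4λ + 5 = 0.
Eigenvalues λ = 2 ± i (complex conjugate pair).
For λ=2+i: an eigenvector is (-1,2) - i(1,-3) = (-1 - i, 2 + 3i).
A real fundamental pair from Re and Im of e^((2+i)t)v: X_1 = e^(2t)(cos(t)·(-1,2) + sin(t)·(1,-3)), X_2 = e^(2t)(sin(t)·(-1,2) - cos(t)·(1,-3)).
General solution: K_1X_1 + K_2X_2.

p(t) = K_1e^(2t)sin(t) - K_1e^(2t)cos(t) - K_2e^(2t)sin(t) - K_2e^(2t)cos(t), q(t) = -3K_1e^(2t)sin(t) + 2K_1e^(2t)cos(t) + 2K_2e^(2t)sin(t) + 3K_2e^(2t)cos(t)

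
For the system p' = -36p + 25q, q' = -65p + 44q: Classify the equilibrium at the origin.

A = [[-36,25],[-65,44]]; det(A-λI) = λ^2 - 8λ + 41.
λ = 4 ± 5i: positive real part.

unstable spiral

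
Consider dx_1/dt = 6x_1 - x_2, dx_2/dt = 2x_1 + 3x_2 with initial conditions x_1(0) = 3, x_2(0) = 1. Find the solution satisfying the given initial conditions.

Coefficient matrix A = [[6, -1], [2, 3]].
Characteristic polynomial det(A - λI) = λ^2 - 9λ + 20 = 0.
Eigenvalues λ = 4, 5.
For λ=4: (A-λI) row 1 is [2, -1], so an eigenvector is (-1, -2).
For λ=5: (A-λI) row 1 is [1, -1], so an eigenvector is (-1, -1).
General solution: c_1e^(4t)(-1,-2) + c_2e^(5t)(-1,-1).
Applying x_1(0)=3, x_2(0)=1 gives c_1=2, c_2=-5.

x_1(t) = 5e^(5t) - 2e^(4t), x_2(t) = 5e^(5t) - 4e^(4t)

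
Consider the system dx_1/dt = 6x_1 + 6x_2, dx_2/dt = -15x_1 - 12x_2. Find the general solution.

Coefficient matrix A = [[6, 6], [-15, -12]].
Characteristic polynomial det(A - λI) = λ^2 + 6λ + 18 = 0.
Eigenvalues λ = -3 ± 3i (complex conjugate pair).
For λ=-3+3i: an eigenvector is (-1,1) - i(-1,2) = (-1 + i, 1 - 2i).
A real fundamental pair from Re and Im of e^((-3+3i)t)v: X_1 = e^(-3t)(cos(3t)·(-1,1) + sin(3t)·(-1,2)), X_2 = e^(-3t)(sin(3t)·(-1,1) - cos(3t)·(-1,2)).
General solution: K_1X_1 + K_2X_2.

x_1(t) = -K_1e^(-3t)sin(3t) - K_1e^(-3t)cos(3t) - K_2e^(-3t)sin(3t) + K_2e^(-3t)cos(3t), x_2(t) = 2K_1e^(-3t)sin(3t) + K_1e^(-3t)cos(3t) + K_2e^(-3t)sin(3t) - 2K_2e^(-3t)cos(3t)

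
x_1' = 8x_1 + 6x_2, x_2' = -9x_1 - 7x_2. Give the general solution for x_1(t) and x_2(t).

Coefficient matrix A = [[8, 6], [-9, -7]].
Characteristic polynomial det(A - λI) = λ^2 - λ - 2 = 0.
Eigenvalues λ = 2, -1.
For λ=2: (A-λI) row 1 is [6, 6], so an eigenvector is (1, -1).
For λ=-1: (A-λI) row 1 is [9, 6], so an eigenvector is (2, -3).
General solution: K_1e^(2t)(1,-1) + K_2e^(-t)(2,-3).

x_1(t) = K_1e^(2t) + 2K_2e^(-t), x_2(t) = -K_1e^(2t) - 3K_2e^(-t)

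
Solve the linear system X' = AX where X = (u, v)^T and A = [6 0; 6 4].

Coefficient matrix A = [[6, 0], [6, 4]].
Characteristic polynomial det(A - λI) = λ^2 - 10λ + 24 = 0.
Eigenvalues λ = 6, 4.
For λ=6: (A-λI) row 2 is [6, -2], so an eigenvector is (-1, -3).
For λ=4: (A-λI) row 1 is [2, 0], so an eigenvector is (0, 1).
General solution: C_1e^(6t)(-1,-3) + C_2e^(4t)(0,1).

u(t) = -C_1e^(6t), v(t) = -3C_1e^(6t) + C_2e^(4t)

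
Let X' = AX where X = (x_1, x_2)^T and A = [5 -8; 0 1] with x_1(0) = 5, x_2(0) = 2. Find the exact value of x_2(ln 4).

A = [[5,-8],[0,1]]; eigenvalues λ = 1, 5.
Eigenvectors: (2,1) for λ=1, (-1,0) for λ=5.
From the initial condition, c_1 = 2, c_2 = -1.
x_2(ln 4) = (2)(4^1)(1) + (-1)(4^5)(0) = 8.

8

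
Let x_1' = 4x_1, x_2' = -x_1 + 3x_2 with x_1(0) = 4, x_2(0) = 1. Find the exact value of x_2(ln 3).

A = [[4,0],[-1,3]]; eigenvalues λ = 3, 4.
Eigenvectors: (0,1) for λ=3, (-1,1) for λ=4.
From the initial condition, c_1 = 5, c_2 = -4.
x_2(ln 3) = (5)(3^3)(1) + (-4)(3^4)(1) = -189.

-189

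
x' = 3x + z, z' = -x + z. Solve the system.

Coefficient matrix A = [[3, 1], [-1, 1]].
Characteristic polynomial det(A - λI) = λ^2 - 4λ + 4 = 0.
Single eigenvalue λ = 2 with algebraic multiplicity 2.
Eigenvector v = (1,-1); generalized eigenvector w with (A-λI)w=v is (1,0).
General solution: e^(2t)[c_1·v + c_2·(t·v + w)].

x(t) = c_1e^(2t) + c_2te^(2t) + c_2e^(2t), z(t) = -c_1e^(2t) - c_2te^(2t)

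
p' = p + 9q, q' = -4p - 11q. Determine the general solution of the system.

p(t) = -3c_1e^(-5t) - 3c_2te^(-5t) - 2c_2e^(-5t), q(t) = 2c_1e^(-5t) + 2c_2te^(-5t) + c_2e^(-5t)

Coefficient matrix A = [[1, 9], [-4, -11]].
Characteristic polynomial det(A - λI) = λ^2 + 10λ + 25 = 0.
Single eigenvalue λ = -5 with algebraic multiplicity 2.
Eigenvector v = (-3,2); generalized eigenvector w with (A-λI)w=v is (-2,1).
General solution: e^(-5t)[c_1·v + c_2·(t·v + w)].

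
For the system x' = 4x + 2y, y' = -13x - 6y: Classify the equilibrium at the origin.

stable spiral

A = [[4,2],[-13,-6]]; det(A-λI) = λ^2 + 2λ + 2.
λ = -1 ± i: negative real part.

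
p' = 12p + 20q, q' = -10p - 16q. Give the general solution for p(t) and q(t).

p(t) = -C_1e^(-2t)sin(2t) - 3C_1e^(-2t)cos(2t) - 3C_2e^(-2t)sin(2t) + C_2e^(-2t)cos(2t), q(t) = C_1e^(-2t)sin(2t) + 2C_1e^(-2t)cos(2t) + 2C_2e^(-2t)sin(2t) - C_2e^(-2t)cos(2t)

Coefficient matrix A = [[12, 20], [-10, -16]].
Characteristic polynomial det(A - λI) = λ^2 + 4λ + 8 = 0.
Eigenvalues λ = -2 ± 2i (complex conjugate pair).
For λ=-2+2i: an eigenvector is (-3,2) - i(-1,1) = (-3 + i, 2 - i).
A real fundamental pair from Re and Im of e^((-2+2i)t)v: X_1 = e^(-2t)(cos(2t)·(-3,2) + sin(2t)·(-1,1)), X_2 = e^(-2t)(sin(2t)·(-3,2) - cos(2t)·(-1,1)).
General solution: C_1X_1 + C_2X_2.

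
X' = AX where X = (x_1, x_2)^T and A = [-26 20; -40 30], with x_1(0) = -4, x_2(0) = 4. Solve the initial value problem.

x_1(t) = 48e^(2t)sin(4t) - 4e^(2t)cos(4t), x_2(t) = 68e^(2t)sin(4t) + 4e^(2t)cos(4t)

Coefficient matrix A = [[-26, 20], [-40, 30]].
Characteristic polynomial det(A - λI) = λ^2 - 4λ + 20 = 0.
Eigenvalues λ = 2 ± 4i (complex conjugate pair).
For λ=2+4i: an eigenvector is (-2,-3) - i(-1,-1) = (-2 + i, -3 + i).
A real fundamental pair from Re and Im of e^((2+4i)t)v: X_1 = e^(2t)(cos(4t)·(-2,-3) + sin(4t)·(-1,-1)), X_2 = e^(2t)(sin(4t)·(-2,-3) - cos(4t)·(-1,-1)).
General solution: K_1X_1 + K_2X_2.
Applying x_1(0)=-4, x_2(0)=4 gives K_1=-8, K_2=-20.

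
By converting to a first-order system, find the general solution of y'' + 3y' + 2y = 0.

y(t) = c_1e^(-t) + c_2e^(-2t)

Let x_1 = y, x_2 = y'. Then x_1' = x_2 and x_2' = -2x_1 - 3x_2.
A = [[0,1],[-2,-3]]; det(A-λI) = λ^2 + 3λ + 2.
Eigenvalues λ = -1, -2 with eigenvectors (1,-1), (1,-2).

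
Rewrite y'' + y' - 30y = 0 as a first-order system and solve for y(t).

y(t) = C_1e^(-6t) + C_2e^(5t)

Let x_1 = y, x_2 = y'. Then x_1' = x_2 and x_2' = 30x_1 - x_2.
A = [[0,1],[30,-1]]; det(A-λI) = λ^2 + λ - 30.
Eigenvalues λ = -6, 5 with eigenvectors (1,-6), (1,5).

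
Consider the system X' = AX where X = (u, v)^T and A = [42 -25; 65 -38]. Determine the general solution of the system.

u(t) = C_1e^(2t)sin(5t) + 2C_1e^(2t)cos(5t) + 2C_2e^(2t)sin(5t) - C_2e^(2t)cos(5t), v(t) = 2C_1e^(2t)sin(5t) + 3C_1e^(2t)cos(5t) + 3C_2e^(2t)sin(5t) - 2C_2e^(2t)cos(5t)

Coefficient matrix A = [[42, -25], [65, -38]].
Characteristic polynomial det(A - λI) = λ^2 - 4λ + 29 = 0.
Eigenvalues λ = 2 ± 5i (complex conjugate pair).
For λ=2+5i: an eigenvector is (2,3) - i(1,2) = (2 - i, 3 - 2i).
A real fundamental pair from Re and Im of e^((2+5i)t)v: X_1 = e^(2t)(cos(5t)·(2,3) + sin(5t)·(1,2)), X_2 = e^(2t)(sin(5t)·(2,3) - cos(5t)·(1,2)).
General solution: C_1X_1 + C_2X_2.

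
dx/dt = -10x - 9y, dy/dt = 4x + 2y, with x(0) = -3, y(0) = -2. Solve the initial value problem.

Coefficient matrix A = [[-10, -9], [4, 2]].
Characteristic polynomial det(A - λI) = λ^2 + 8λ + 16 = 0.
Single eigenvalue λ = -4 with algebraic multiplicity 2.
Eigenvector v = (3,-2); generalized eigenvector w with (A-λI)w=v is (1,-1).
General solution: e^(-4t)[C_1·v + C_2·(t·v + w)].
Applying x(0)=-3, y(0)=-2 gives C_1=-5, C_2=12.

x(t) = 36te^(-4t) - 3e^(-4t), y(t) = -24te^(-4t) - 2e^(-4t)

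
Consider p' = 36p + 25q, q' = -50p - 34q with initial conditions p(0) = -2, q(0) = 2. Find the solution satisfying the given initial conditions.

p(t) = -4e^(t)sin(5t) - 2e^(t)cos(5t), q(t) = 6e^(t)sin(5t) + 2e^(t)cos(5t)

Coefficient matrix A = [[36, 25], [-50, -34]].
Characteristic polynomial det(A - λI) = λ^2 - 2λ + 26 = 0.
Eigenvalues λ = 1 ± 5i (complex conjugate pair).
For λ=1+5i: an eigenvector is (-2,3) - i(1,-1) = (-2 - i, 3 + i).
A real fundamental pair from Re and Im of e^((1+5i)t)v: X_1 = e^(t)(cos(5t)·(-2,3) + sin(5t)·(1,-1)), X_2 = e^(t)(sin(5t)·(-2,3) - cos(5t)·(1,-1)).
General solution: c_1X_1 + c_2X_2.
Applying p(0)=-2, q(0)=2 gives c_1=0, c_2=2.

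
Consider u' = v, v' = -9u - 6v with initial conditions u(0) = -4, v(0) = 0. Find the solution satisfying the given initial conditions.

u(t) = -12te^(-3t) - 4e^(-3t), v(t) = 36te^(-3t)

Coefficient matrix A = [[0, 1], [-9, -6]].
Characteristic polynomial det(A - λI) = λ^2 + 6λ + 9 = 0.
Single eigenvalue λ = -3 with algebraic multiplicity 2.
Eigenvector v = (-1,3); generalized eigenvector w with (A-λI)w=v is (0,-1).
General solution: e^(-3t)[C_1·v + C_2·(t·v + w)].
Applying u(0)=-4, v(0)=0 gives C_1=4, C_2=12.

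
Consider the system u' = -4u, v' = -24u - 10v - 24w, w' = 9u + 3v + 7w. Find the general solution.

Coefficient matrix A = [[-4, 0, 0], [-24, -10, -24], [9, 3, 7]].
det(A - λI) = 0 gives eigenvalues λ = -4, -2, -1.
For λ=-4: eigenvector (1,8,-3).
For λ=-2: eigenvector (0,3,-1).
For λ=-1: eigenvector (0,-8,3).
General solution: C_1e^(-4t)(1,8,-3) + C_2e^(-2t)(0,3,-1) + C_3e^(-t)(0,-8,3).

u(t) = C_1e^(-4t), v(t) = 8C_1e^(-4t) + 3C_2e^(-2t) - 8C_3e^(-t), w(t) = -3C_1e^(-4t) - C_2e^(-2t) + 3C_3e^(-t)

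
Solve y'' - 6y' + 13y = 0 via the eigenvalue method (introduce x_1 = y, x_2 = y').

Let x_1 = y, x_2 = y'. Then x_1' = x_2 and x_2' = -13x_1 + 6x_2.
A = [[0,1],[-13,6]]; det(A-λI) = λ^2 - 6λ + 13.
Eigenvalues λ = 3 ± 2i.

y(t) = c_1e^(3t)cos(2t) + c_2e^(3t)sin(2t)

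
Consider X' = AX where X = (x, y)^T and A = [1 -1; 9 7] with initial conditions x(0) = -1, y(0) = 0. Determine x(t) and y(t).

x(t) = 3te^(4t) - e^(4t), y(t) = -9te^(4t)

Coefficient matrix A = [[1, -1], [9, 7]].
Characteristic polynomial det(A - λI) = λ^2 - 8λ + 16 = 0.
Single eigenvalue λ = 4 with algebraic multiplicity 2.
Eigenvector v = (1,-3); generalized eigenvector w with (A-λI)w=v is (0,-1).
General solution: e^(4t)[c_1·v + c_2·(t·v + w)].
Applying x(0)=-1, y(0)=0 gives c_1=-1, c_2=3.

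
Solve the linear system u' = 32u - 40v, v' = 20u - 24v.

Coefficient matrix A = [[32, -40], [20, -24]].
Characteristic polynomial det(A - λI) = λ^2 - 8λ + 32 = 0.
Eigenvalues λ = 4 ± 4i (complex conjugate pair).
For λ=4+4i: an eigenvector is (1,1) - i(-3,-2) = (1 + 3i, 1 + 2i).
A real fundamental pair from Re and Im of e^((4+4i)t)v: X_1 = e^(4t)(cos(4t)·(1,1) + sin(4t)·(-3,-2)), X_2 = e^(4t)(sin(4t)·(1,1) - cos(4t)·(-3,-2)).
General solution: c_1X_1 + c_2X_2.

u(t) = -3c_1e^(4t)sin(4t) + c_1e^(4t)cos(4t) + c_2e^(4t)sin(4t) + 3c_2e^(4t)cos(4t), v(t) = -2c_1e^(4t)sin(4t) + c_1e^(4t)cos(4t) + c_2e^(4t)sin(4t) + 2c_2e^(4t)cos(4t)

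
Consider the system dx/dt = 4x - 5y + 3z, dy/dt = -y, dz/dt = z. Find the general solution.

x(t) = C_1e^(-t) - C_2e^(4t) - C_3e^(t), y(t) = C_1e^(-t), z(t) = C_3e^(t)

Coefficient matrix A = [[4, -5, 3], [0, -1, 0], [0, 0, 1]].
det(A - λI) = 0 gives eigenvalues λ = -1, 4, 1.
For λ=-1: eigenvector (1,1,0).
For λ=4: eigenvector (-1,0,0).
For λ=1: eigenvector (-1,0,1).
General solution: C_1e^(-t)(1,1,0) + C_2e^(4t)(-1,0,0) + C_3e^(t)(-1,0,1).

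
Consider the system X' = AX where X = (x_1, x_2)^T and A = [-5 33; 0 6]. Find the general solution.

x_1(t) = -3c_1e^(6t) - c_2e^(-5t), x_2(t) = -c_1e^(6t)

Coefficient matrix A = [[-5, 33], [0, 6]].
Characteristic polynomial det(A - λI) = λ^2 - λ - 30 = 0.
Eigenvalues λ = 6, -5.
For λ=6: (A-λI) row 1 is [-11, 33], so an eigenvector is (-3, -1).
For λ=-5: (A-λI) row 1 is [0, 33], so an eigenvector is (-1, 0).
General solution: c_1e^(6t)(-3,-1) + c_2e^(-5t)(-1,0).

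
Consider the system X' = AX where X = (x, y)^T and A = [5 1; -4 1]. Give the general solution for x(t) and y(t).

x(t) = c_1e^(3t) + c_2te^(3t) + 2c_2e^(3t), y(t) = -2c_1e^(3t) - 2c_2te^(3t) - 3c_2e^(3t)

Coefficient matrix A = [[5, 1], [-4, 1]].
Characteristic polynomial det(A - λI) = λ^2 - 6λ + 9 = 0.
Single eigenvalue λ = 3 with algebraic multiplicity 2.
Eigenvector v = (1,-2); generalized eigenvector w with (A-λI)w=v is (2,-3).
General solution: e^(3t)[c_1·v + c_2·(t·v + w)].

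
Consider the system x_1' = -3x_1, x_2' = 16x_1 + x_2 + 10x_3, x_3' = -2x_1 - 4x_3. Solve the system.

x_1(t) = K_3e^(-3t), x_2(t) = -2K_1e^(-4t) + K_2e^(t) + K_3e^(-3t), x_3(t) = K_1e^(-4t) - 2K_3e^(-3t)

Coefficient matrix A = [[-3, 0, 0], [16, 1, 10], [-2, 0, -4]].
det(A - λI) = 0 gives eigenvalues λ = -4, 1, -3.
For λ=-4: eigenvector (0,-2,1).
For λ=1: eigenvector (0,1,0).
For λ=-3: eigenvector (1,1,-2).
General solution: K_1e^(-4t)(0,-2,1) + K_2e^(t)(0,1,0) + K_3e^(-3t)(1,1,-2).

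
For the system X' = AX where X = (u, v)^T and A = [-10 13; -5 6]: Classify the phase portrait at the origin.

A = [[-10,13],[-5,6]]; det(A-λI) = λ^2 + 4λ + 5.
λ = -2 ± i: negative real part.

stable spiral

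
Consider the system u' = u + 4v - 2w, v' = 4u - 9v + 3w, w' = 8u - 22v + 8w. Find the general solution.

u(t) = C_1e^(t) - 2C_3e^(2t), v(t) = C_1e^(t) + C_2e^(-3t) - C_3e^(2t), w(t) = 2C_1e^(t) + 2C_2e^(-3t) - C_3e^(2t)

Coefficient matrix A = [[1, 4, -2], [4, -9, 3], [8, -22, 8]].
det(A - λI) = 0 gives eigenvalues λ = 1, -3, 2.
For λ=1: eigenvector (1,1,2).
For λ=-3: eigenvector (0,1,2).
For λ=2: eigenvector (-2,-1,-1).
General solution: C_1e^(t)(1,1,2) + C_2e^(-3t)(0,1,2) + C_3e^(2t)(-2,-1,-1).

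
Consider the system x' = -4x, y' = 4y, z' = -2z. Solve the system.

x(t) = c_1e^(-4t), y(t) = c_2e^(4t), z(t) = c_3e^(-2t)

Coefficient matrix A = [[-4, 0, 0], [0, 4, 0], [0, 0, -2]].
det(A - λI) = 0 gives eigenvalues λ = -4, 4, -2.
For λ=-4: eigenvector (1,0,0).
For λ=4: eigenvector (0,1,0).
For λ=-2: eigenvector (0,0,1).
General solution: c_1e^(-4t)(1,0,0) + c_2e^(4t)(0,1,0) + c_3e^(-2t)(0,0,1).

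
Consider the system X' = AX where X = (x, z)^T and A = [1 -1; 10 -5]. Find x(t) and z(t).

Coefficient matrix A = [[1, -1], [10, -5]].
Characteristic polynomial det(A - λI) = λ^2 + 4λ + 5 = 0.
Eigenvalues λ = -2 ± i (complex conjugate pair).
For λ=-2+i: an eigenvector is (0,-1) - i(1,3) = (0 - i, -1 - 3i).
A real fundamental pair from Re and Im of e^((-2+i)t)v: X_1 = e^(-2t)(cos(t)·(0,-1) + sin(t)·(1,3)), X_2 = e^(-2t)(sin(t)·(0,-1) - cos(t)·(1,3)).
General solution: c_1X_1 + c_2X_2.

x(t) = c_1e^(-2t)sin(t) - c_2e^(-2t)cos(t), z(t) = 3c_1e^(-2t)sin(t) - c_1e^(-2t)cos(t) - c_2e^(-2t)sin(t) - 3c_2e^(-2t)cos(t)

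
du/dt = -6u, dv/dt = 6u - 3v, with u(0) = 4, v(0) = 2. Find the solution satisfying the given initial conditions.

u(t) = 4e^(-6t), v(t) = 10e^(-3t) - 8e^(-6t)

Coefficient matrix A = [[-6, 0], [6, -3]].
Characteristic polynomial det(A - λI) = λ^2 + 9λ + 18 = 0.
Eigenvalues λ = -6, -3.
For λ=-6: (A-λI) row 2 is [6, 3], so an eigenvector is (1, -2).
For λ=-3: (A-λI) row 1 is [-3, 0], so an eigenvector is (0, -1).
General solution: c_1e^(-6t)(1,-2) + c_2e^(-3t)(0,-1).
Applying u(0)=4, v(0)=2 gives c_1=4, c_2=-10.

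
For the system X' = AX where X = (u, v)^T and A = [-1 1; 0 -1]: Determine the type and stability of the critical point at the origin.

stable improper node

A = [[-1,1],[0,-1]]; det(A-λI) = λ^2 + 2λ + 1.
repeated λ = -1 with a single eigenvector.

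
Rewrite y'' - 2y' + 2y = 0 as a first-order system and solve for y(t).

y(t) = C_1e^(t)cos(t) + C_2e^(t)sin(t)

Let x_1 = y, x_2 = y'. Then x_1' = x_2 and x_2' = -2x_1 + 2x_2.
A = [[0,1],[-2,2]]; det(A-λI) = λ^2 - 2λ + 2.
Eigenvalues λ = 1 ± i.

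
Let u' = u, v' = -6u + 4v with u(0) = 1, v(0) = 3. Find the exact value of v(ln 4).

A = [[1,0],[-6,4]]; eigenvalues λ = 1, 4.
Eigenvectors: (-1,-2) for λ=1, (0,-1) for λ=4.
From the initial condition, c_1 = -1, c_2 = -1.
v(ln 4) = (-1)(4^1)(-2) + (-1)(4^4)(-1) = 264.

264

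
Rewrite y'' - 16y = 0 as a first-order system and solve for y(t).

Let x_1 = y, x_2 = y'. Then x_1' = x_2 and x_2' = 16x_1.
A = [[0,1],[16,0]]; det(A-λI) = λ^2 - 16.
Eigenvalues λ = 4, -4 with eigenvectors (1,4), (1,-4).

y(t) = c_1e^(4t) + c_2e^(-4t)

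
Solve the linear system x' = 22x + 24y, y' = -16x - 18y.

x(t) = 3C_1e^(6t) + C_2e^(-2t), y(t) = -2C_1e^(6t) - C_2e^(-2t)

Coefficient matrix A = [[22, 24], [-16, -18]].
Characteristic polynomial det(A - λI) = λ^2 - 4λ - 12 = 0.
Eigenvalues λ = 6, -2.
For λ=6: (A-λI) row 1 is [16, 24], so an eigenvector is (3, -2).
For λ=-2: (A-λI) row 1 is [24, 24], so an eigenvector is (1, -1).
General solution: C_1e^(6t)(3,-2) + C_2e^(-2t)(1,-1).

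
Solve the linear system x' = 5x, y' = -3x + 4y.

x(t) = -c_2e^(5t), y(t) = c_1e^(4t) + 3c_2e^(5t)

Coefficient matrix A = [[5, 0], [-3, 4]].
Characteristic polynomial det(A - λI) = λ^2 - 9λ + 20 = 0.
Eigenvalues λ = 4, 5.
For λ=4: (A-λI) row 1 is [1, 0], so an eigenvector is (0, 1).
For λ=5: (A-λI) row 2 is [-3, -1], so an eigenvector is (-1, 3).
General solution: c_1e^(4t)(0,1) + c_2e^(5t)(-1,3).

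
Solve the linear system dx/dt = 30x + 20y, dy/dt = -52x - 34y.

Coefficient matrix A = [[30, 20], [-52, -34]].
Characteristic polynomial det(A - λI) = λ^2 + 4λ + 20 = 0.
Eigenvalues λ = -2 ± 4i (complex conjugate pair).
For λ=-2+4i: an eigenvector is (-1,2) - i(2,-3) = (-1 - 2i, 2 + 3i).
A real fundamental pair from Re and Im of e^((-2+4i)t)v: X_1 = e^(-2t)(cos(4t)·(-1,2) + sin(4t)·(2,-3)), X_2 = e^(-2t)(sin(4t)·(-1,2) - cos(4t)·(2,-3)).
General solution: C_1X_1 + C_2X_2.

x(t) = 2C_1e^(-2t)sin(4t) - C_1e^(-2t)cos(4t) - C_2e^(-2t)sin(4t) - 2C_2e^(-2t)cos(4t), y(t) = -3C_1e^(-2t)sin(4t) + 2C_1e^(-2t)cos(4t) + 2C_2e^(-2t)sin(4t) + 3C_2e^(-2t)cos(4t)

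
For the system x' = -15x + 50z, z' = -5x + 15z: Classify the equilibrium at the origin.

A = [[-15,50],[-5,15]]; det(A-λI) = λ^2 + 25.
λ = 0 ± 5i: zero real part.

center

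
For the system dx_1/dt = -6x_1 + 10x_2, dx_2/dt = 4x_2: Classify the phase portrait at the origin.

saddle

A = [[-6,10],[0,4]]; det(A-λI) = λ^2 + 2λ - 24.
λ = 4, -6: opposite signs.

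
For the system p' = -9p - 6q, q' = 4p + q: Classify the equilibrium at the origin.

stable node

A = [[-9,-6],[4,1]]; det(A-λI) = λ^2 + 8λ + 15.
λ = -5, -3: both negative.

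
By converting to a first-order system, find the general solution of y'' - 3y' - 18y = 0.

y(t) = C_1e^(6t) + C_2e^(-3t)

Let x_1 = y, x_2 = y'. Then x_1' = x_2 and x_2' = 18x_1 + 3x_2.
A = [[0,1],[18,3]]; det(A-λI) = λ^2 - 3λ - 18.
Eigenvalues λ = 6, -3 with eigenvectors (1,6), (1,-3).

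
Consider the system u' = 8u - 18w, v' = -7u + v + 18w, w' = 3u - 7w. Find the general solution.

u(t) = 3K_1e^(2t) + 2K_2e^(-t), v(t) = -3K_1e^(2t) - 2K_2e^(-t) + K_3e^(t), w(t) = K_1e^(2t) + K_2e^(-t)

Coefficient matrix A = [[8, 0, -18], [-7, 1, 18], [3, 0, -7]].
det(A - λI) = 0 gives eigenvalues λ = 2, -1, 1.
For λ=2: eigenvector (3,-3,1).
For λ=-1: eigenvector (2,-2,1).
For λ=1: eigenvector (0,1,0).
General solution: K_1e^(2t)(3,-3,1) + K_2e^(-t)(2,-2,1) + K_3e^(t)(0,1,0).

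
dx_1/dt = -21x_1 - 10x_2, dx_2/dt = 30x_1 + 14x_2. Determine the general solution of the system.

x_1(t) = c_1e^(-t) - 2c_2e^(-6t), x_2(t) = -2c_1e^(-t) + 3c_2e^(-6t)

Coefficient matrix A = [[-21, -10], [30, 14]].
Characteristic polynomial det(A - λI) = λ^2 + 7λ + 6 = 0.
Eigenvalues λ = -1, -6.
For λ=-1: (A-λI) row 1 is [-20, -10], so an eigenvector is (1, -2).
For λ=-6: (A-λI) row 1 is [-15, -10], so an eigenvector is (-2, 3).
General solution: c_1e^(-t)(1,-2) + c_2e^(-6t)(-2,3).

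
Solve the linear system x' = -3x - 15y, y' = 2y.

x(t) = -c_1e^(-3t) - 3c_2e^(2t), y(t) = c_2e^(2t)

Coefficient matrix A = [[-3, -15], [0, 2]].
Characteristic polynomial det(A - λI) = λ^2 + λ - 6 = 0.
Eigenvalues λ = -3, 2.
For λ=-3: (A-λI) row 1 is [0, -15], so an eigenvector is (-1, 0).
For λ=2: (A-λI) row 1 is [-5, -15], so an eigenvector is (-3, 1).
General solution: c_1e^(-3t)(-1,0) + c_2e^(2t)(-3,1).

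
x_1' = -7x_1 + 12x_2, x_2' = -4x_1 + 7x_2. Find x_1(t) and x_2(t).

x_1(t) = -2K_1e^(-t) - 3K_2e^(t), x_2(t) = -K_1e^(-t) - 2K_2e^(t)

Coefficient matrix A = [[-7, 12], [-4, 7]].
Characteristic polynomial det(A - λI) = λ^2 - 1 = 0.
Eigenvalues λ = -1, 1.
For λ=-1: (A-λI) row 1 is [-6, 12], so an eigenvector is (-2, -1).
For λ=1: (A-λI) row 1 is [-8, 12], so an eigenvector is (-3, -2).
General solution: K_1e^(-t)(-2,-1) + K_2e^(t)(-3,-2).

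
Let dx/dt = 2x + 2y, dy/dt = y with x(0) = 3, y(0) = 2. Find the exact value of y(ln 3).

6

A = [[2,2],[0,1]]; eigenvalues λ = 2, 1.
Eigenvectors: (1,0) for λ=2, (2,-1) for λ=1.
From the initial condition, c_1 = 7, c_2 = -2.
y(ln 3) = (7)(3^2)(0) + (-2)(3^1)(-1) = 6.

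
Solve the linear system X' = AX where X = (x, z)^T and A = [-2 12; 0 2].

x(t) = 3C_1e^(2t) + C_2e^(-2t), z(t) = C_1e^(2t)

Coefficient matrix A = [[-2, 12], [0, 2]].
Characteristic polynomial det(A - λI) = λ^2 - 4 = 0.
Eigenvalues λ = 2, -2.
For λ=2: (A-λI) row 1 is [-4, 12], so an eigenvector is (3, 1).
For λ=-2: (A-λI) row 1 is [0, 12], so an eigenvector is (1, 0).
General solution: C_1e^(2t)(3,1) + C_2e^(-2t)(1,0).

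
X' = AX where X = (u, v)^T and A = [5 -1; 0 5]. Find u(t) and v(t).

Coefficient matrix A = [[5, -1], [0, 5]].
Characteristic polynomial det(A - λI) = λ^2 - 10λ + 25 = 0.
Single eigenvalue λ = 5 with algebraic multiplicity 2.
Eigenvector v = (-1,0); generalized eigenvector w with (A-λI)w=v is (3,1).
General solution: e^(5t)[C_1·v + C_2·(t·v + w)].

u(t) = -C_1e^(5t) - C_2te^(5t) + 3C_2e^(5t), v(t) = C_2e^(5t)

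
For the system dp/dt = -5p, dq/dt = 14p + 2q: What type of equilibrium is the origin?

saddle

A = [[-5,0],[14,2]]; det(A-λI) = λ^2 + 3λ - 10.
λ = 2, -5: opposite signs.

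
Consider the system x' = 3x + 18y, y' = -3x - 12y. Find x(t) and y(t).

x(t) = 2K_1e^(-6t) + 3K_2e^(-3t), y(t) = -K_1e^(-6t) - K_2e^(-3t)

Coefficient matrix A = [[3, 18], [-3, -12]].
Characteristic polynomial det(A - λI) = λ^2 + 9λ + 18 = 0.
Eigenvalues λ = -6, -3.
For λ=-6: (A-λI) row 1 is [9, 18], so an eigenvector is (2, -1).
For λ=-3: (A-λI) row 1 is [6, 18], so an eigenvector is (3, -1).
General solution: K_1e^(-6t)(2,-1) + K_2e^(-3t)(3,-1).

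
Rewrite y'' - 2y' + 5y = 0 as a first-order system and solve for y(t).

y(t) = K_1e^(t)cos(2t) + K_2e^(t)sin(2t)

Let x_1 = y, x_2 = y'. Then x_1' = x_2 and x_2' = -5x_1 + 2x_2.
A = [[0,1],[-5,2]]; det(A-λI) = λ^2 - 2λ + 5.
Eigenvalues λ = 1 ± 2i.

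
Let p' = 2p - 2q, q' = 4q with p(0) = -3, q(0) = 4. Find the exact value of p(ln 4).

-1008

A = [[2,-2],[0,4]]; eigenvalues λ = 4, 2.
Eigenvectors: (-1,1) for λ=4, (1,0) for λ=2.
From the initial condition, c_1 = 4, c_2 = 1.
p(ln 4) = (4)(4^4)(-1) + (1)(4^2)(1) = -1008.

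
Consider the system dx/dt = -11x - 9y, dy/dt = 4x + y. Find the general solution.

Coefficient matrix A = [[-11, -9], [4, 1]].
Characteristic polynomial det(A - λI) = λ^2 + 10λ + 25 = 0.
Single eigenvalue λ = -5 with algebraic multiplicity 2.
Eigenvector v = (3,-2); generalized eigenvector w with (A-λI)w=v is (1,-1).
General solution: e^(-5t)[C_1·v + C_2·(t·v + w)].

x(t) = 3C_1e^(-5t) + 3C_2te^(-5t) + C_2e^(-5t), y(t) = -2C_1e^(-5t) - 2C_2te^(-5t) - C_2e^(-5t)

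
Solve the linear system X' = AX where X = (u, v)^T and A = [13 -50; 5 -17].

Coefficient matrix A = [[13, -50], [5, -17]].
Characteristic polynomial det(A - λI) = λ^2 + 4λ + 29 = 0.
Eigenvalues λ = -2 ± 5i (complex conjugate pair).
For λ=-2+5i: an eigenvector is (3,1) - i(-1,0) = (3 + i, 1).
A real fundamental pair from Re and Im of e^((-2+5i)t)v: X_1 = e^(-2t)(cos(5t)·(3,1) + sin(5t)·(-1,0)), X_2 = e^(-2t)(sin(5t)·(3,1) - cos(5t)·(-1,0)).
General solution: K_1X_1 + K_2X_2.

u(t) = -K_1e^(-2t)sin(5t) + 3K_1e^(-2t)cos(5t) + 3K_2e^(-2t)sin(5t) + K_2e^(-2t)cos(5t), v(t) = K_1e^(-2t)cos(5t) + K_2e^(-2t)sin(5t)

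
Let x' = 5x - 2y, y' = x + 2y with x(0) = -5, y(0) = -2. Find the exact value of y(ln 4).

-704

A = [[5,-2],[1,2]]; eigenvalues λ = 3, 4.
Eigenvectors: (1,1) for λ=3, (2,1) for λ=4.
From the initial condition, c_1 = 1, c_2 = -3.
y(ln 4) = (1)(4^3)(1) + (-3)(4^4)(1) = -704.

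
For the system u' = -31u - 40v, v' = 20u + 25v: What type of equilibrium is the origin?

stable spiral

A = [[-31,-40],[20,25]]; det(A-λI) = λ^2 + 6λ + 25.
λ = -3 ± 4i: negative real part.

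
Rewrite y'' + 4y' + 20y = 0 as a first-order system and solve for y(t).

Let x_1 = y, x_2 = y'. Then x_1' = x_2 and x_2' = -20x_1 - 4x_2.
A = [[0,1],[-20,-4]]; det(A-λI) = λ^2 + 4λ + 20.
Eigenvalues λ = -2 ± 4i.

y(t) = c_1e^(-2t)cos(4t) + c_2e^(-2t)sin(4t)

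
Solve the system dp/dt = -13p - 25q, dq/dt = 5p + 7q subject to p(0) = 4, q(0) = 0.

Coefficient matrix A = [[-13, -25], [5, 7]].
Characteristic polynomial det(A - λI) = λ^2 + 6λ + 34 = 0.
Eigenvalues λ = -3 ± 5i (complex conjugate pair).
For λ=-3+5i: an eigenvector is (1,0) - i(-2,1) = (1 + 2i, 0 - i).
A real fundamental pair from Re and Im of e^((-3+5i)t)v: X_1 = e^(-3t)(cos(5t)·(1,0) + sin(5t)·(-2,1)), X_2 = e^(-3t)(sin(5t)·(1,0) - cos(5t)·(-2,1)).
General solution: c_1X_1 + c_2X_2.
Applying p(0)=4, q(0)=0 gives c_1=4, c_2=0.

p(t) = -8e^(-3t)sin(5t) + 4e^(-3t)cos(5t), q(t) = 4e^(-3t)sin(5t)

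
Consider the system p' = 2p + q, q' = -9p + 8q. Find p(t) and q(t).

p(t) = c_1e^(5t) + c_2te^(5t), q(t) = 3c_1e^(5t) + 3c_2te^(5t) + c_2e^(5t)

Coefficient matrix A = [[2, 1], [-9, 8]].
Characteristic polynomial det(A - λI) = λ^2 - 10λ + 25 = 0.
Single eigenvalue λ = 5 with algebraic multiplicity 2.
Eigenvector v = (1,3); generalized eigenvector w with (A-λI)w=v is (0,1).
General solution: e^(5t)[c_1·v + c_2·(t·v + w)].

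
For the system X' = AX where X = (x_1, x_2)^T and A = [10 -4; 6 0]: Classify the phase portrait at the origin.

unstable node

A = [[10,-4],[6,0]]; det(A-λI) = λ^2 - 10λ + 24.
λ = 4, 6: both positive.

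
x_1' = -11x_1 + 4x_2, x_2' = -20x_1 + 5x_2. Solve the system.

x_1(t) = -c_1e^(-3t)sin(4t) + c_2e^(-3t)cos(4t), x_2(t) = -2c_1e^(-3t)sin(4t) - c_1e^(-3t)cos(4t) - c_2e^(-3t)sin(4t) + 2c_2e^(-3t)cos(4t)

Coefficient matrix A = [[-11, 4], [-20, 5]].
Characteristic polynomial det(A - λI) = λ^2 + 6λ + 25 = 0.
Eigenvalues λ = -3 ± 4i (complex conjugate pair).
For λ=-3+4i: an eigenvector is (0,-1) - i(-1,-2) = (0 + i, -1 + 2i).
A real fundamental pair from Re and Im of e^((-3+4i)t)v: X_1 = e^(-3t)(cos(4t)·(0,-1) + sin(4t)·(-1,-2)), X_2 = e^(-3t)(sin(4t)·(0,-1) - cos(4t)·(-1,-2)).
General solution: c_1X_1 + c_2X_2.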